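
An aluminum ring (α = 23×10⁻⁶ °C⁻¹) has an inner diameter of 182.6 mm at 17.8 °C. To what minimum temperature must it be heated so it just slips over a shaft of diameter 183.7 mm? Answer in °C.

T = 280 °C

Required Δd = 183.7 − 182.6 = 1.1 mm
Δd = αd₀ΔT ⇒ ΔT = Δd/(αd₀) = 1.1 / (23×10⁻⁶ × 182.6) = 261.92 K
T_min = 17.8 + 261.92 = 279.72 °C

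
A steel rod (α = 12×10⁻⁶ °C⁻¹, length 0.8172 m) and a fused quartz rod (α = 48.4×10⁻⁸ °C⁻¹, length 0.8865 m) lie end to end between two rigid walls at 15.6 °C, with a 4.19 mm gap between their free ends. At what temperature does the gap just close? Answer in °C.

α₁L₁ = 9.8064×10⁻⁶ m/K, α₂L₂ = 4.29066×10⁻⁷ m/K → total 1.0235466×10⁻⁵ m/K
ΔT = g/(α₁L₁+α₂L₂) = 4.19×10⁻³ / 1.0235466×10⁻⁵ = 409.36 K
T = 15.6 + 409.36 = 424.96 °C

T = 425 °C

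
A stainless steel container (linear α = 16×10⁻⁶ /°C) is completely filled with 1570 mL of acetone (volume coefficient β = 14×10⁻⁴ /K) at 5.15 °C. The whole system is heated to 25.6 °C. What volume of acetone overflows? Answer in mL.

The container also expands: β_container ≈ 3α = 4.8×10⁻⁵ /K
Net overflow = V₀(β_liq − 3α_cont)ΔT
β − 3α = 1.40×10⁻³ − 4.8×10⁻⁵ = 1.352×10⁻³ /K; ΔT = 20.45 K
ΔV = 1570 × 1.352×10⁻³ × 20.45 = 43.4 mL

43.4 mL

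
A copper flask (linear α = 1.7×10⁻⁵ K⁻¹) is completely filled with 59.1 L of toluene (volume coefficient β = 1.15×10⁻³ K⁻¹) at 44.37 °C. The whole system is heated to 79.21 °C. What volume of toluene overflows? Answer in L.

2.26 L

The flask also expands: β_container ≈ 3α = 5.1×10⁻⁵ /K
Net overflow = V₀(β_liq − 3α_cont)ΔT
β − 3α = 1.15×10⁻³ − 5.1×10⁻⁵ = 1.099×10⁻³ /K; ΔT = 34.84 K
ΔV = 59.1 × 1.099×10⁻³ × 34.84 = 2.26 L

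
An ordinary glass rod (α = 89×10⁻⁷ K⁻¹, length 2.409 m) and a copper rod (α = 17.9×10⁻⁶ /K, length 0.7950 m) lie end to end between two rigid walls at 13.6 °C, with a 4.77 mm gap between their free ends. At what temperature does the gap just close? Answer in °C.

T = 147 °C

Gap closes when ΔL₁ + ΔL₂ = 4.77 mm = 4.77×10⁻³ m
(α₁L₁ + α₂L₂)ΔT = g
α₁L₁ + α₂L₂ = 89×10⁻⁷×2.409 + 17.9×10⁻⁶×0.7950 = 3.56706×10⁻⁵ m/K
ΔT = 4.77×10⁻³ / 3.56706×10⁻⁵ = 133.72 K
T = 13.6 + 133.72 = 147.32 °C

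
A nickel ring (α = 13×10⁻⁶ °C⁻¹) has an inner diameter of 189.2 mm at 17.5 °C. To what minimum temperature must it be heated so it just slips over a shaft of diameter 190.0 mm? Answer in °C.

T = 343 °C

Required Δd = 190.0 − 189.2 = 0.8 mm
Δd = αd₀ΔT ⇒ ΔT = Δd/(αd₀) = 0.8 / (13×10⁻⁶ × 189.2) = 325.26 K
T_min = 17.5 + 325.26 = 342.76 °C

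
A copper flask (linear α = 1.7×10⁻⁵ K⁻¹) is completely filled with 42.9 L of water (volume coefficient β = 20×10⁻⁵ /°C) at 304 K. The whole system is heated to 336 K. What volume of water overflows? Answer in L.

0.205 L

The flask also expands: β_container ≈ 3α = 5.1×10⁻⁵ /K
Net overflow = V₀(β_liq − 3α_cont)ΔT
β − 3α = 2.00×10⁻⁴ − 5.1×10⁻⁵ = 1.49×10⁻⁴ /K; ΔT = 32 K
ΔV = 42.9 × 1.49×10⁻⁴ × 32 = 0.205 L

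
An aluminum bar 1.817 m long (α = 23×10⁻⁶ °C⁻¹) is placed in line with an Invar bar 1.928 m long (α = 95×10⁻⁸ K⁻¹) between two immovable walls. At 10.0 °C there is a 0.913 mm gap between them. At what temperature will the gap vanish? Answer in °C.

T = 30.9 °C

Gap closes when ΔL₁ + ΔL₂ = 0.913 mm = 9.13×10⁻⁴ m
(α₁L₁ + α₂L₂)ΔT = g
α₁L₁ + α₂L₂ = 23×10⁻⁶×1.817 + 95×10⁻⁸×1.928 = 4.36226×10⁻⁵ m/K
ΔT = 9.13×10⁻⁴ / 4.36226×10⁻⁵ = 20.930 K
T = 10.0 + 20.930 = 30.930 °C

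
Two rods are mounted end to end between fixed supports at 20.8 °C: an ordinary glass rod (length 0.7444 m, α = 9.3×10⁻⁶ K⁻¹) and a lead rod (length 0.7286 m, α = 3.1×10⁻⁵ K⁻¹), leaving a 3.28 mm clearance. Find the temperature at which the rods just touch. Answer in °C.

T = 132 °C

α₁L₁ = 6.92292×10⁻⁶ m/K, α₂L₂ = 2.25866×10⁻⁵ m/K → total 2.950952×10⁻⁵ m/K
ΔT = g/(α₁L₁+α₂L₂) = 3.28×10⁻³ / 2.950952×10⁻⁵ = 111.15 K
T = 20.8 + 111.15 = 131.95 °C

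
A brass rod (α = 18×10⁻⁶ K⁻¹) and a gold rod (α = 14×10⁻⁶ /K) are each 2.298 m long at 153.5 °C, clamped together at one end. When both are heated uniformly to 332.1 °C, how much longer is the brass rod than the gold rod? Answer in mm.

ΔT = 178.6 K
brass: ΔL = 18×10⁻⁶ × 2.298 m × 178.6 = 7.3876×10⁻³ m = 7.3876 mm
gold: ΔL = 14×10⁻⁶ × 2.298 m × 178.6 = 5.7459×10⁻³ m = 5.7459 mm
difference = 7.3876 − 5.7459 = 1.6417 mm

1.64 mm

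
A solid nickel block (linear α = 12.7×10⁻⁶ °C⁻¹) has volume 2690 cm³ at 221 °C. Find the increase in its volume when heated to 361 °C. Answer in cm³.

Isotropic solid: β ≈ 3α = 3.8×10⁻⁵ /K; ΔT = 140 K
ΔV = 3αV₀ΔT = 3(12.7×10⁻⁶)(2690)(140) = 14.3 cm³

ΔV = 14.3 cm³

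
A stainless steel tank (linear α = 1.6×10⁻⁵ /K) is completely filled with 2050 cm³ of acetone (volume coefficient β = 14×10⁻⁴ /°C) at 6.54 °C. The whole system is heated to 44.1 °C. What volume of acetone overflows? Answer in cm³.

The tank also expands: β_container ≈ 3α = 4.8×10⁻⁵ /K
Net overflow = V₀(β_liq − 3α_cont)ΔT
β − 3α = 1.40×10⁻³ − 4.8×10⁻⁵ = 1.352×10⁻³ /K; ΔT = 37.56 K
ΔV = 2050 × 1.352×10⁻³ × 37.56 = 104 cm³

104 cm³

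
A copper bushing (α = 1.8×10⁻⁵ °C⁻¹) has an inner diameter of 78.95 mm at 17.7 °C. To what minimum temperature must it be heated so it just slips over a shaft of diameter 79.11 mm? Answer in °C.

T = 130 °C

Required Δd = 79.11 − 78.95 = 0.16 mm
Δd = αd₀ΔT ⇒ ΔT = Δd/(αd₀) = 0.16 / (1.8×10⁻⁵ × 78.95) = 112.59 K
T_min = 17.7 + 112.59 = 130.29 °C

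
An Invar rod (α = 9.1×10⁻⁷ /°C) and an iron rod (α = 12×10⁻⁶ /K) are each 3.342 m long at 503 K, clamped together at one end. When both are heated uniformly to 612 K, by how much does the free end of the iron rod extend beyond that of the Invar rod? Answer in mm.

4.04 mm

ΔT = 109 K
Invar: ΔL = 9.1×10⁻⁷ × 3.342 m × 109 = 3.3149×10⁻⁴ m = 0.33149 mm
iron: ΔL = 12×10⁻⁶ × 3.342 m × 109 = 4.3713×10⁻³ m = 4.3713 mm
difference = 4.3713 − 0.33149 = 4.03981 mm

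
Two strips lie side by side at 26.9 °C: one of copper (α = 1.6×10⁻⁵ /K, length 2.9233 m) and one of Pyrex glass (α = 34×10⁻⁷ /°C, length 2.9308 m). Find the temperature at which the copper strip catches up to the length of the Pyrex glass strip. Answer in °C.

Equal length when α₁L₁ΔT − α₂L₂ΔT = L₂ − L₁ = 7.50×10⁻³ m
α₁L₁ = 4.67728×10⁻⁵, α₂L₂ = 9.96472×10⁻⁶ → Δ(αL) = 3.680808×10⁻⁵ m/K
ΔT = 7.50×10⁻³ / 3.680808×10⁻⁵ = 203.760 K, so T = 26.9 + 203.760 = 230.660 °C

T = 230.7 °C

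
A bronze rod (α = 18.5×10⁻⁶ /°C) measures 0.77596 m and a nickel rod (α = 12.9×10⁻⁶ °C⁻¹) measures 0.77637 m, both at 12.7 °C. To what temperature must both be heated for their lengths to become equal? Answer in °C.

Equal length when α₁L₁ΔT − α₂L₂ΔT = L₂ − L₁ = 4.10×10⁻⁴ m
α₁L₁ = 1.435526×10⁻⁵, α₂L₂ = 1.0015173×10⁻⁵ → Δ(αL) = 4.340087×10⁻⁶ m/K
ΔT = 4.10×10⁻⁴ / 4.340087×10⁻⁶ = 94.468 K, so T = 12.7 + 94.468 = 107.168 °C

T = 107.2 °C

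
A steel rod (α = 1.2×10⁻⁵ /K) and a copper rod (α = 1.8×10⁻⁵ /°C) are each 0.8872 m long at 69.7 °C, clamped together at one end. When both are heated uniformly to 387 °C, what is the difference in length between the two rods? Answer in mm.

1.69 mm

ΔT = 317.3 K
steel: ΔL = 1.2×10⁻⁵ × 0.8872 m × 317.3 = 3.3781×10⁻³ m = 3.3781 mm
copper: ΔL = 1.8×10⁻⁵ × 0.8872 m × 317.3 = 5.0672×10⁻³ m = 5.0672 mm
difference = 5.0672 − 3.3781 = 1.6891 mm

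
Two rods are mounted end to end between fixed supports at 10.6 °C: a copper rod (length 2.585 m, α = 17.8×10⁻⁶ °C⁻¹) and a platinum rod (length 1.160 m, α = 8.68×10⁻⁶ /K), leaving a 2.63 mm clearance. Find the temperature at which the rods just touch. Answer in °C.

α₁L₁ = 4.6013×10⁻⁵ m/K, α₂L₂ = 1.00688×10⁻⁵ m/K → total 5.60818×10⁻⁵ m/K
ΔT = g/(α₁L₁+α₂L₂) = 2.63×10⁻³ / 5.60818×10⁻⁵ = 46.896 K
T = 10.6 + 46.896 = 57.496 °C

T = 57.5 °C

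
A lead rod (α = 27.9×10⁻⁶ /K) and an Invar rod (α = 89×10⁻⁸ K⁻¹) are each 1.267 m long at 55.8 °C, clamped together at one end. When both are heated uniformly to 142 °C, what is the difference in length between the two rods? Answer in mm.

ΔT = 86.2 K
lead: ΔL = 27.9×10⁻⁶ × 1.267 m × 86.2 = 3.0471×10⁻³ m = 3.0471 mm
Invar: ΔL = 89×10⁻⁸ × 1.267 m × 86.2 = 9.7202×10⁻⁵ m = 0.097202 mm
difference = 3.0471 − 0.097202 = 2.949898 mm

2.95 mm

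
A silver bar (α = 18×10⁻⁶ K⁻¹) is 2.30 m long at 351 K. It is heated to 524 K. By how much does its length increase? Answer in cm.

ΔL = 0.716 cm

|ΔT| = |524 − 351| = 173 K
ΔL = αL₀ΔT = (18×10⁻⁶)(2.30)(173) = 7.16×10⁻³ m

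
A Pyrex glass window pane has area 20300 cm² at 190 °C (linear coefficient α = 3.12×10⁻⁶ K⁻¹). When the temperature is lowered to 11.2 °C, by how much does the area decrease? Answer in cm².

Area coefficient ≈ 2α; |ΔT| = 178.8 K
ΔA = 2αA₀ΔT = 2(3.12×10⁻⁶)(20300)(178.8) = 22.6 cm²

ΔA = 22.6 cm²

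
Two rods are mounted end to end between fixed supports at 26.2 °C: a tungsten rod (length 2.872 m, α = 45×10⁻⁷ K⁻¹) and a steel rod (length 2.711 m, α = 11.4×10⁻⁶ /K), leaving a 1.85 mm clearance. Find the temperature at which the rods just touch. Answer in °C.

T = 68.4 °C

α₁L₁ = 1.2924×10⁻⁵ m/K, α₂L₂ = 3.09054×10⁻⁵ m/K → total 4.38294×10⁻⁵ m/K
ΔT = g/(α₁L₁+α₂L₂) = 1.85×10⁻³ / 4.38294×10⁻⁵ = 42.209 K
T = 26.2 + 42.209 = 68.409 °C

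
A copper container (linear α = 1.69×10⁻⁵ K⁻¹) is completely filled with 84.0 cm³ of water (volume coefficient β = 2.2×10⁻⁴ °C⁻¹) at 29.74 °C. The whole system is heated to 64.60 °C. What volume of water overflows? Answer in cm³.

0.496 cm³

The container also expands: β_container ≈ 3α = 5.07×10⁻⁵ /K
Net overflow = V₀(β_liq − 3α_cont)ΔT
β − 3α = 2.20×10⁻⁴ − 5.07×10⁻⁵ = 1.693×10⁻⁴ /K; ΔT = 34.86 K
ΔV = 84.0 × 1.693×10⁻⁴ × 34.86 = 0.496 cm³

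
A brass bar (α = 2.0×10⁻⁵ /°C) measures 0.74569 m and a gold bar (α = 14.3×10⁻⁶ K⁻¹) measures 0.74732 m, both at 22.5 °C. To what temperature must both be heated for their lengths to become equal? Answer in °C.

Equal length when α₁L₁ΔT − α₂L₂ΔT = L₂ − L₁ = 1.63×10⁻³ m
α₁L₁ = 1.49138×10⁻⁵, α₂L₂ = 1.0686676×10⁻⁵ → Δ(αL) = 4.227124×10⁻⁶ m/K
ΔT = 1.63×10⁻³ / 4.227124×10⁻⁶ = 385.605 K, so T = 22.5 + 385.605 = 408.105 °C

T = 408.1 °C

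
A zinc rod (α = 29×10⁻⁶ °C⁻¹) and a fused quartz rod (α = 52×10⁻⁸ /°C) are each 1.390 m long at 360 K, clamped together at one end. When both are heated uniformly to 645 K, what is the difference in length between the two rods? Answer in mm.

11.3 mm

ΔT = 285 K
zinc: ΔL = 29×10⁻⁶ × 1.390 m × 285 = 1.1488×10⁻² m = 11.488 mm
fused quartz: ΔL = 52×10⁻⁸ × 1.390 m × 285 = 2.0600×10⁻⁴ m = 0.20600 mm
difference = 11.488 − 0.20600 = 11.282 mm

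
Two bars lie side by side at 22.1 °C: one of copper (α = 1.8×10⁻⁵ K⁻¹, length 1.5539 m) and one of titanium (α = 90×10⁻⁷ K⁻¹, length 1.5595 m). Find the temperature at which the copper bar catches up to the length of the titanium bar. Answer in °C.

L₁(1 + α₁ΔT) = L₂(1 + α₂ΔT) ⇒ ΔT = (L₂ − L₁)/(α₁L₁ − α₂L₂)
L₂ − L₁ = 1.5595 − 1.5539 = 5.60×10⁻³ m
α₁L₁ − α₂L₂ = 1.8×10⁻⁵×1.5539 − 90×10⁻⁷×1.5595 = 1.39347×10⁻⁵ m/K
ΔT = 5.60×10⁻³ / 1.39347×10⁻⁵ = 401.874 K
T = 22.1 + 401.874 = 423.974 °C

T = 424.0 °C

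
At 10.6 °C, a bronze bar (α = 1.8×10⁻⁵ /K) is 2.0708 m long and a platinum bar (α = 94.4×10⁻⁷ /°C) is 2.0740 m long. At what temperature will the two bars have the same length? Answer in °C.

T = 191.4 °C

Equal length when α₁L₁ΔT − α₂L₂ΔT = L₂ − L₁ = 3.20×10⁻³ m
α₁L₁ = 3.72744×10⁻⁵, α₂L₂ = 1.957856×10⁻⁵ → Δ(αL) = 1.769584×10⁻⁵ m/K
ΔT = 3.20×10⁻³ / 1.769584×10⁻⁵ = 180.833 K, so T = 10.6 + 180.833 = 191.433 °C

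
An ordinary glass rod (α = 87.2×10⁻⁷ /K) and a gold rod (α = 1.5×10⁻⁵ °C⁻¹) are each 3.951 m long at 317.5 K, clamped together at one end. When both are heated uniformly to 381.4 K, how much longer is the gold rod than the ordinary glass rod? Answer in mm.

ΔT = 63.9 K
ordinary glass: ΔL = 87.2×10⁻⁷ × 3.951 m × 63.9 = 2.2015×10⁻³ m = 2.2015 mm
gold: ΔL = 1.5×10⁻⁵ × 3.951 m × 63.9 = 3.7870×10⁻³ m = 3.7870 mm
difference = 3.7870 − 2.2015 = 1.5855 mm

1.59 mm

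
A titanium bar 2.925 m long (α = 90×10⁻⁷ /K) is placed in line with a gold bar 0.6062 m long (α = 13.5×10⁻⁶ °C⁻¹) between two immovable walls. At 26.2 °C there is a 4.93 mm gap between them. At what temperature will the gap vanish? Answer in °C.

Gap closes when ΔL₁ + ΔL₂ = 4.93 mm = 4.93×10⁻³ m
(α₁L₁ + α₂L₂)ΔT = g
α₁L₁ + α₂L₂ = 90×10⁻⁷×2.925 + 13.5×10⁻⁶×0.6062 = 3.45087×10⁻⁵ m/K
ΔT = 4.93×10⁻³ / 3.45087×10⁻⁵ = 142.86 K
T = 26.2 + 142.86 = 169.06 °C

T = 169 °C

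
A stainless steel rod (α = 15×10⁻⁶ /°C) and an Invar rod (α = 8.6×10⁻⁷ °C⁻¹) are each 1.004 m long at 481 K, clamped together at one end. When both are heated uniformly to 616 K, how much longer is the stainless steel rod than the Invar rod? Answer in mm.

ΔT = 135 K
stainless steel: ΔL = 15×10⁻⁶ × 1.004 m × 135 = 2.0331×10⁻³ m = 2.0331 mm
Invar: ΔL = 8.6×10⁻⁷ × 1.004 m × 135 = 1.1656×10⁻⁴ m = 0.11656 mm
difference = 2.0331 − 0.11656 = 1.91654 mm

1.92 mm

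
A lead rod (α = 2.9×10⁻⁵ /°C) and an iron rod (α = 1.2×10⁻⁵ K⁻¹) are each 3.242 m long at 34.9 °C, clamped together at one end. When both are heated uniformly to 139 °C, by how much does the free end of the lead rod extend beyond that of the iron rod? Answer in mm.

ΔT = 104.1 K
lead: ΔL = 2.9×10⁻⁵ × 3.242 m × 104.1 = 9.7873×10⁻³ m = 9.7873 mm
iron: ΔL = 1.2×10⁻⁵ × 3.242 m × 104.1 = 4.0499×10⁻³ m = 4.0499 mm
difference = 9.7873 − 4.0499 = 5.7374 mm

5.74 mm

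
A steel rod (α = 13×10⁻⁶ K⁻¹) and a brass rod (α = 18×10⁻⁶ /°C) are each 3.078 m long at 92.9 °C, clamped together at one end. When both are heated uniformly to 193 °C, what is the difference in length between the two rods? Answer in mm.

ΔT = 100.1 K
steel: ΔL = 13×10⁻⁶ × 3.078 m × 100.1 = 4.0054×10⁻³ m = 4.0054 mm
brass: ΔL = 18×10⁻⁶ × 3.078 m × 100.1 = 5.5459×10⁻³ m = 5.5459 mm
difference = 5.5459 − 4.0054 = 1.5405 mm

1.54 mm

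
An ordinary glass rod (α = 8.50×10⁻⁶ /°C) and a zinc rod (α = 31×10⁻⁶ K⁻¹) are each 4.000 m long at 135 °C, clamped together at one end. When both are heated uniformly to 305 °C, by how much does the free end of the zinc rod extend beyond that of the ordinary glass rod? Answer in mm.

15.3 mm

ΔT = 170 K
ordinary glass: ΔL = 8.50×10⁻⁶ × 4.000 m × 170 = 5.7800×10⁻³ m = 5.7800 mm
zinc: ΔL = 31×10⁻⁶ × 4.000 m × 170 = 2.1080×10⁻² m = 21.080 mm
difference = 21.080 − 5.7800 = 15.30 mm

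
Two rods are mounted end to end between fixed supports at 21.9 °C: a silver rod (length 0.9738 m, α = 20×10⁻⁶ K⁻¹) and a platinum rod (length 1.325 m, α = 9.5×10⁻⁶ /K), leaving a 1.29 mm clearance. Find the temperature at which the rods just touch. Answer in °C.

α₁L₁ = 1.9476×10⁻⁵ m/K, α₂L₂ = 1.25875×10⁻⁵ m/K → total 3.20635×10⁻⁵ m/K
ΔT = g/(α₁L₁+α₂L₂) = 1.29×10⁻³ / 3.20635×10⁻⁵ = 40.233 K
T = 21.9 + 40.233 = 62.133 °C

T = 62.1 °C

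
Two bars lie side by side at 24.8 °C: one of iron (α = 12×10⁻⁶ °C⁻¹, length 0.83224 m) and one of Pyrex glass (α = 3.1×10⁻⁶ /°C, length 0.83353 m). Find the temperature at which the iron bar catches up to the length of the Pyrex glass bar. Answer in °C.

T = 199.1 °C

L₁(1 + α₁ΔT) = L₂(1 + α₂ΔT) ⇒ ΔT = (L₂ − L₁)/(α₁L₁ − α₂L₂)
L₂ − L₁ = 0.83353 − 0.83224 = 1.29×10⁻³ m
α₁L₁ − α₂L₂ = 12×10⁻⁶×0.83224 − 3.1×10⁻⁶×0.83353 = 7.402937×10⁻⁶ m/K
ΔT = 1.29×10⁻³ / 7.402937×10⁻⁶ = 174.255 K
T = 24.8 + 174.255 = 199.055 °C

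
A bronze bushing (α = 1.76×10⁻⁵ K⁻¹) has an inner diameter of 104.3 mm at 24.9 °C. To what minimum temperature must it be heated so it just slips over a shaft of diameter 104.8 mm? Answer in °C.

Required Δd = 104.8 − 104.3 = 0.5 mm
Δd = αd₀ΔT ⇒ ΔT = Δd/(αd₀) = 0.5 / (1.76×10⁻⁵ × 104.3) = 272.38 K
T_min = 24.9 + 272.38 = 297.28 °C

T = 297 °C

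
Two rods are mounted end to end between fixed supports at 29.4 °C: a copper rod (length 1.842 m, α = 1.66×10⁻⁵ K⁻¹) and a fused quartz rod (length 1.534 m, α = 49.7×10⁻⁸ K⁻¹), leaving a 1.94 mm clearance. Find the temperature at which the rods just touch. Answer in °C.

T = 91.3 °C

Gap closes when ΔL₁ + ΔL₂ = 1.94 mm = 1.94×10⁻³ m
(α₁L₁ + α₂L₂)ΔT = g
α₁L₁ + α₂L₂ = 1.66×10⁻⁵×1.842 + 49.7×10⁻⁸×1.534 = 3.1339598×10⁻⁵ m/K
ΔT = 1.94×10⁻³ / 3.1339598×10⁻⁵ = 61.903 K
T = 29.4 + 61.903 = 91.303 °C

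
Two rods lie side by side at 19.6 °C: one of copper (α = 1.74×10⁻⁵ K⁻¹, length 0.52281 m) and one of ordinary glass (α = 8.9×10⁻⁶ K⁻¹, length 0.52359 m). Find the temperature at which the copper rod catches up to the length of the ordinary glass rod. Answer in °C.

T = 195.4 °C

Equal length when α₁L₁ΔT − α₂L₂ΔT = L₂ − L₁ = 7.80×10⁻⁴ m
α₁L₁ = 9.096894×10⁻⁶, α₂L₂ = 4.659951×10⁻⁶ → Δ(αL) = 4.436943×10⁻⁶ m/K
ΔT = 7.80×10⁻⁴ / 4.436943×10⁻⁶ = 175.797 K, so T = 19.6 + 175.797 = 195.397 °C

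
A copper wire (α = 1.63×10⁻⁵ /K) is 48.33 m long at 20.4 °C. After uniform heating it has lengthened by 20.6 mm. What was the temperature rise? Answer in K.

ΔT = 26.1 K

ΔL = αL₀ΔT ⇒ ΔT = ΔL / (αL₀)
ΔT = 20.6×10⁻³ m / (1.63×10⁻⁵ × 48.33 m) = 26.149 K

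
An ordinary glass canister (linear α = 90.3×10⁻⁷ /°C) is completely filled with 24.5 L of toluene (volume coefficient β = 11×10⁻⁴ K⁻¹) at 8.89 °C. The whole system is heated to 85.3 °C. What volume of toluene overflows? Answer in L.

2.01 L

The canister also expands: β_container ≈ 3α = 2.709×10⁻⁵ /K
Net overflow = V₀(β_liq − 3α_cont)ΔT
β − 3α = 1.10×10⁻³ − 2.709×10⁻⁵ = 1.07291×10⁻³ /K; ΔT = 76.41 K
ΔV = 24.5 × 1.07291×10⁻³ × 76.41 = 2.01 L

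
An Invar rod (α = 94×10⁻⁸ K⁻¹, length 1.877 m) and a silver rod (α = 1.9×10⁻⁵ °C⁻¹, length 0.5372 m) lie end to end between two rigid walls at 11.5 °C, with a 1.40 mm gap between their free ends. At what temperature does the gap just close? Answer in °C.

α₁L₁ = 1.76438×10⁻⁶ m/K, α₂L₂ = 1.02068×10⁻⁵ m/K → total 1.197118×10⁻⁵ m/K
ΔT = g/(α₁L₁+α₂L₂) = 1.40×10⁻³ / 1.197118×10⁻⁵ = 116.95 K
T = 11.5 + 116.95 = 128.45 °C

T = 128 °C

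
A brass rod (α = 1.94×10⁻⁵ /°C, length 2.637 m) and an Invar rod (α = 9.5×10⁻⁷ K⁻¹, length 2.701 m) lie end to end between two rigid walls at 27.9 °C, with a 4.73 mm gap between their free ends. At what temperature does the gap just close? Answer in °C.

T = 116 °C

α₁L₁ = 5.11578×10⁻⁵ m/K, α₂L₂ = 2.56595×10⁻⁶ m/K → total 5.372375×10⁻⁵ m/K
ΔT = g/(α₁L₁+α₂L₂) = 4.73×10⁻³ / 5.372375×10⁻⁵ = 88.04 K
T = 27.9 + 88.04 = 115.94 °C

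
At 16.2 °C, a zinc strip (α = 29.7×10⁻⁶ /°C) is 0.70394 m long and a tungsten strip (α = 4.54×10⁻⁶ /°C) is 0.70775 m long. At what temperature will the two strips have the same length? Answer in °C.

L₁(1 + α₁ΔT) = L₂(1 + α₂ΔT) ⇒ ΔT = (L₂ − L₁)/(α₁L₁ − α₂L₂)
L₂ − L₁ = 0.70775 − 0.70394 = 3.81×10⁻³ m
α₁L₁ − α₂L₂ = 29.7×10⁻⁶×0.70394 − 4.54×10⁻⁶×0.70775 = 1.7693833×10⁻⁵ m/K
ΔT = 3.81×10⁻³ / 1.7693833×10⁻⁵ = 215.329 K
T = 16.2 + 215.329 = 231.529 °C

T = 231.5 °C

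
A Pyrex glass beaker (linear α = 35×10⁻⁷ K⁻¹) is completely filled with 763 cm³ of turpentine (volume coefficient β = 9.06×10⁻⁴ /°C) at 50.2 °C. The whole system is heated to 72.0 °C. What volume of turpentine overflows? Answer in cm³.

The beaker also expands: β_container ≈ 3α = 1.05×10⁻⁵ /K
Net overflow = V₀(β_liq − 3α_cont)ΔT
β − 3α = 9.06×10⁻⁴ − 1.05×10⁻⁵ = 8.955×10⁻⁴ /K; ΔT = 21.8 K
ΔV = 763 × 8.955×10⁻⁴ × 21.8 = 14.9 cm³

14.9 cm³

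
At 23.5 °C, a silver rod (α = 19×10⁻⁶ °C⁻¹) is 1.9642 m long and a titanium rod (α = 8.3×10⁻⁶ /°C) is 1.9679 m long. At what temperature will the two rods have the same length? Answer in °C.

Equal length when α₁L₁ΔT − α₂L₂ΔT = L₂ − L₁ = 3.70×10⁻³ m
α₁L₁ = 3.73198×10⁻⁵, α₂L₂ = 1.633357×10⁻⁵ → Δ(αL) = 2.098623×10⁻⁵ m/K
ΔT = 3.70×10⁻³ / 2.098623×10⁻⁵ = 176.306 K, so T = 23.5 + 176.306 = 199.806 °C

T = 199.8 °C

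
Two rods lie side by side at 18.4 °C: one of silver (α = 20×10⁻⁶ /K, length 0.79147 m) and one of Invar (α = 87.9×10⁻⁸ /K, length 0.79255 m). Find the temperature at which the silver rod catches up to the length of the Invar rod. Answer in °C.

Equal length when α₁L₁ΔT − α₂L₂ΔT = L₂ − L₁ = 1.08×10⁻³ m
α₁L₁ = 1.58294×10⁻⁵, α₂L₂ = 6.9665145×10⁻⁷ → Δ(αL) = 1.513274855×10⁻⁵ m/K
ΔT = 1.08×10⁻³ / 1.513274855×10⁻⁵ = 71.3684 K, so T = 18.4 + 71.3684 = 89.7684 °C

T = 89.77 °C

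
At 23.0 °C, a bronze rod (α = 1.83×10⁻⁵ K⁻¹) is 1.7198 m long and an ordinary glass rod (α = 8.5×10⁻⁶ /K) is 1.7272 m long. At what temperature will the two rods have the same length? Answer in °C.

T = 463.7 °C

L₁(1 + α₁ΔT) = L₂(1 + α₂ΔT) ⇒ ΔT = (L₂ − L₁)/(α₁L₁ − α₂L₂)
L₂ − L₁ = 1.7272 − 1.7198 = 7.40×10⁻³ m
α₁L₁ − α₂L₂ = 1.83×10⁻⁵×1.7198 − 8.5×10⁻⁶×1.7272 = 1.679114×10⁻⁵ m/K
ΔT = 7.40×10⁻³ / 1.679114×10⁻⁵ = 440.709 K
T = 23.0 + 440.709 = 463.709 °C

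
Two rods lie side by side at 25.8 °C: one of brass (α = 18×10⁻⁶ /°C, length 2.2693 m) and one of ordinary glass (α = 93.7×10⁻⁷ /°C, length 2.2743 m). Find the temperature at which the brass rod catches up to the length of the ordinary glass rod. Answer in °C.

T = 281.7 °C

L₁(1 + α₁ΔT) = L₂(1 + α₂ΔT) ⇒ ΔT = (L₂ − L₁)/(α₁L₁ − α₂L₂)
L₂ − L₁ = 2.2743 − 2.2693 = 5.00×10⁻³ m
α₁L₁ − α₂L₂ = 18×10⁻⁶×2.2693 − 93.7×10⁻⁷×2.2743 = 1.9537209×10⁻⁵ m/K
ΔT = 5.00×10⁻³ / 1.9537209×10⁻⁵ = 255.922 K
T = 25.8 + 255.922 = 281.722 °C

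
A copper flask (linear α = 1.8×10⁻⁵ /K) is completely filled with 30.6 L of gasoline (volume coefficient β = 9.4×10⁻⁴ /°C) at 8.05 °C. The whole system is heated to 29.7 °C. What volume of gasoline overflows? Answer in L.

0.587 L

The flask also expands: β_container ≈ 3α = 5.4×10⁻⁵ /K
Net overflow = V₀(β_liq − 3α_cont)ΔT
β − 3α = 9.40×10⁻⁴ − 5.4×10⁻⁵ = 8.86×10⁻⁴ /K; ΔT = 21.65 K
ΔV = 30.6 × 8.86×10⁻⁴ × 21.65 = 0.587 L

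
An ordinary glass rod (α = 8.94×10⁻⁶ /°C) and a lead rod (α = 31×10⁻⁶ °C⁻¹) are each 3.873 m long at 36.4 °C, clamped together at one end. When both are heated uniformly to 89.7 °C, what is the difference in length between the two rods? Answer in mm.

ΔT = 53.3 K
ordinary glass: ΔL = 8.94×10⁻⁶ × 3.873 m × 53.3 = 1.8455×10⁻³ m = 1.8455 mm
lead: ΔL = 31×10⁻⁶ × 3.873 m × 53.3 = 6.3994×10⁻³ m = 6.3994 mm
difference = 6.3994 − 1.8455 = 4.5539 mm

4.55 mm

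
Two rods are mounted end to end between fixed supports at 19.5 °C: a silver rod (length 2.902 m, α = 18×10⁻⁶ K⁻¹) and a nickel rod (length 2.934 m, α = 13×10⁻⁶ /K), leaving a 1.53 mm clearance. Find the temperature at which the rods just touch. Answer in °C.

Gap closes when ΔL₁ + ΔL₂ = 1.53 mm = 1.53×10⁻³ m
(α₁L₁ + α₂L₂)ΔT = g
α₁L₁ + α₂L₂ = 18×10⁻⁶×2.902 + 13×10⁻⁶×2.934 = 9.0378×10⁻⁵ m/K
ΔT = 1.53×10⁻³ / 9.0378×10⁻⁵ = 16.929 K
T = 19.5 + 16.929 = 36.429 °C

T = 36.4 °C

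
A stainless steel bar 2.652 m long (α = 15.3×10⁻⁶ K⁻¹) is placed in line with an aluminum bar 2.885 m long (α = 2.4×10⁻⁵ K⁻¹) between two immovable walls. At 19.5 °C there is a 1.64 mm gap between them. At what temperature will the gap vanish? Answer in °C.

T = 34.4 °C

Gap closes when ΔL₁ + ΔL₂ = 1.64 mm = 1.64×10⁻³ m
(α₁L₁ + α₂L₂)ΔT = g
α₁L₁ + α₂L₂ = 15.3×10⁻⁶×2.652 + 2.4×10⁻⁵×2.885 = 1.098156×10⁻⁴ m/K
ΔT = 1.64×10⁻³ / 1.098156×10⁻⁴ = 14.934 K
T = 19.5 + 14.934 = 34.434 °C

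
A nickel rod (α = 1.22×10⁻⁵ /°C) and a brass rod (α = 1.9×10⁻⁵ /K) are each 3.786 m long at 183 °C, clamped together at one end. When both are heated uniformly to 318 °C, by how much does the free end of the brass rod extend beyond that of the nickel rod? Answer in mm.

ΔT = 135 K
nickel: ΔL = 1.22×10⁻⁵ × 3.786 m × 135 = 6.2355×10⁻³ m = 6.2355 mm
brass: ΔL = 1.9×10⁻⁵ × 3.786 m × 135 = 9.7111×10⁻³ m = 9.7111 mm
difference = 9.7111 − 6.2355 = 3.4756 mm

3.48 mm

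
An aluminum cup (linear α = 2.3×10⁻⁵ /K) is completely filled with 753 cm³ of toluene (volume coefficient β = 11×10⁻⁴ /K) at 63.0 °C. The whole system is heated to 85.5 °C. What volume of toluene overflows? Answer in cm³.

The cup also expands: β_container ≈ 3α = 6.9×10⁻⁵ /K
Net overflow = V₀(β_liq − 3α_cont)ΔT
β − 3α = 1.10×10⁻³ − 6.9×10⁻⁵ = 1.031×10⁻³ /K; ΔT = 22.5 K
ΔV = 753 × 1.031×10⁻³ × 22.5 = 17.5 cm³

17.5 cm³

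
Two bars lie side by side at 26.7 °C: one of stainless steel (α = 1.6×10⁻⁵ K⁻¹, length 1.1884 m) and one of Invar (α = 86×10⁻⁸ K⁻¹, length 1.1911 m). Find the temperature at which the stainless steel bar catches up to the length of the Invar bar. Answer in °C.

Equal length when α₁L₁ΔT − α₂L₂ΔT = L₂ − L₁ = 2.70×10⁻³ m
α₁L₁ = 1.90144×10⁻⁵, α₂L₂ = 1.024346×10⁻⁶ → Δ(αL) = 1.7990054×10⁻⁵ m/K
ΔT = 2.70×10⁻³ / 1.7990054×10⁻⁵ = 150.083 K, so T = 26.7 + 150.083 = 176.783 °C

T = 176.8 °C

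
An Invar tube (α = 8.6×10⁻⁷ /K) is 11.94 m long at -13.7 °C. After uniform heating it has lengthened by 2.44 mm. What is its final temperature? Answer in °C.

ΔL = αL₀ΔT ⇒ ΔT = ΔL / (αL₀)
ΔT = 2.44×10⁻³ m / (8.6×10⁻⁷ × 11.94 m) = 237.62 K
T = -13.7 + 237.62 = 223.92 °C

T = 224 °C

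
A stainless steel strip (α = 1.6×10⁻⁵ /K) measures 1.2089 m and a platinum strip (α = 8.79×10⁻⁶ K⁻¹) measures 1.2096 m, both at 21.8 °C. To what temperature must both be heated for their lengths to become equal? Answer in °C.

L₁(1 + α₁ΔT) = L₂(1 + α₂ΔT) ⇒ ΔT = (L₂ − L₁)/(α₁L₁ − α₂L₂)
L₂ − L₁ = 1.2096 − 1.2089 = 7.00×10⁻⁴ m
α₁L₁ − α₂L₂ = 1.6×10⁻⁵×1.2089 − 8.79×10⁻⁶×1.2096 = 8.710016×10⁻⁶ m/K
ΔT = 7.00×10⁻⁴ / 8.710016×10⁻⁶ = 80.367 K
T = 21.8 + 80.367 = 102.167 °C

T = 102.2 °C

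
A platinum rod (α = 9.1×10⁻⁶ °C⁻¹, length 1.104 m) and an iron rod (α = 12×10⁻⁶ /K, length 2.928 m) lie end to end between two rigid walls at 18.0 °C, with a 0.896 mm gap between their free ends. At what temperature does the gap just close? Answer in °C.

α₁L₁ = 1.00464×10⁻⁵ m/K, α₂L₂ = 3.5136×10⁻⁵ m/K → total 4.51824×10⁻⁵ m/K
ΔT = g/(α₁L₁+α₂L₂) = 8.96×10⁻⁴ / 4.51824×10⁻⁵ = 19.831 K
T = 18.0 + 19.831 = 37.831 °C

T = 37.8 °C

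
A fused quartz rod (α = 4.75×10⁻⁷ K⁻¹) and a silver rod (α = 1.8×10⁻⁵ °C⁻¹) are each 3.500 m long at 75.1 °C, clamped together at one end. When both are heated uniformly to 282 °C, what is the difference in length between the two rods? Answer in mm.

ΔT = 206.9 K
fused quartz: ΔL = 4.75×10⁻⁷ × 3.500 m × 206.9 = 3.4397×10⁻⁴ m = 0.34397 mm
silver: ΔL = 1.8×10⁻⁵ × 3.500 m × 206.9 = 1.3035×10⁻² m = 13.035 mm
difference = 13.035 − 0.34397 = 12.69103 mm

12.7 mm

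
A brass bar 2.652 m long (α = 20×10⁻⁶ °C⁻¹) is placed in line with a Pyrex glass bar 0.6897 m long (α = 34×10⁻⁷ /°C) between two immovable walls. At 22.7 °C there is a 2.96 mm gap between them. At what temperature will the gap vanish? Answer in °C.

Gap closes when ΔL₁ + ΔL₂ = 2.96 mm = 2.96×10⁻³ m
(α₁L₁ + α₂L₂)ΔT = g
α₁L₁ + α₂L₂ = 20×10⁻⁶×2.652 + 34×10⁻⁷×0.6897 = 5.538498×10⁻⁵ m/K
ΔT = 2.96×10⁻³ / 5.538498×10⁻⁵ = 53.444 K
T = 22.7 + 53.444 = 76.144 °C

T = 76.1 °C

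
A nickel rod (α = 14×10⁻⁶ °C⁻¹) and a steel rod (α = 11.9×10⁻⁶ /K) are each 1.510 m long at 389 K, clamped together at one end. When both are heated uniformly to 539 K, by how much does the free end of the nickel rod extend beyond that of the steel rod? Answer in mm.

0.476 mm

ΔT = 150 K
nickel: ΔL = 14×10⁻⁶ × 1.510 m × 150 = 3.1710×10⁻³ m = 3.1710 mm
steel: ΔL = 11.9×10⁻⁶ × 1.510 m × 150 = 2.6953×10⁻³ m = 2.6953 mm
difference = 3.1710 − 2.6953 = 0.4757 mm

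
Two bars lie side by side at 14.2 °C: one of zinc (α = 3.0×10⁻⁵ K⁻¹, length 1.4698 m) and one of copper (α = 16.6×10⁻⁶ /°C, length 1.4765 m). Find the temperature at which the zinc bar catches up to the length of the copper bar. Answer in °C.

T = 356.3 °C

L₁(1 + α₁ΔT) = L₂(1 + α₂ΔT) ⇒ ΔT = (L₂ − L₁)/(α₁L₁ − α₂L₂)
L₂ − L₁ = 1.4765 − 1.4698 = 6.70×10⁻³ m
α₁L₁ − α₂L₂ = 3.0×10⁻⁵×1.4698 − 16.6×10⁻⁶×1.4765 = 1.95841×10⁻⁵ m/K
ΔT = 6.70×10⁻³ / 1.95841×10⁻⁵ = 342.114 K
T = 14.2 + 342.114 = 356.314 °C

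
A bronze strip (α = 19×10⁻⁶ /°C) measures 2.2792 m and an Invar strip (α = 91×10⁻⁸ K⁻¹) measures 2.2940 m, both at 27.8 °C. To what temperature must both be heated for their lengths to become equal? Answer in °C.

T = 386.9 °C

L₁(1 + α₁ΔT) = L₂(1 + α₂ΔT) ⇒ ΔT = (L₂ − L₁)/(α₁L₁ − α₂L₂)
L₂ − L₁ = 2.2940 − 2.2792 = 1.48×10⁻² m
α₁L₁ − α₂L₂ = 19×10⁻⁶×2.2792 − 91×10⁻⁸×2.2940 = 4.121726×10⁻⁵ m/K
ΔT = 1.48×10⁻² / 4.121726×10⁻⁵ = 359.073 K
T = 27.8 + 359.073 = 386.873 °C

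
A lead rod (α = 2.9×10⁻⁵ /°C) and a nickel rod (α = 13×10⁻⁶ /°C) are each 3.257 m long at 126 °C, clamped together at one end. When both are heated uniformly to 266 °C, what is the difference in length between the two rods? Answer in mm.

ΔT = 140 K
lead: ΔL = 2.9×10⁻⁵ × 3.257 m × 140 = 1.3223×10⁻² m = 13.223 mm
nickel: ΔL = 13×10⁻⁶ × 3.257 m × 140 = 5.9277×10⁻³ m = 5.9277 mm
difference = 13.223 − 5.9277 = 7.2953 mm

7.30 mm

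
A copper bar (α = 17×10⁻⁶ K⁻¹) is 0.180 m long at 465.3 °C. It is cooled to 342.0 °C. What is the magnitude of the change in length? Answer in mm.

|ΔT| = |342.0 − 465.3| = 123.3 K
ΔL = αL₀ΔT = (17×10⁻⁶)(0.180)(123.3) = 3.77×10⁻⁴ m

ΔL = 0.377 mm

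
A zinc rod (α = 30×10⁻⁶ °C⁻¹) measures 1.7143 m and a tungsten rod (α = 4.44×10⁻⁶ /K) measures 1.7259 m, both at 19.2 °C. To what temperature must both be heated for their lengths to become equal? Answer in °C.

Equal length when α₁L₁ΔT − α₂L₂ΔT = L₂ − L₁ = 1.16×10⁻² m
α₁L₁ = 5.1429×10⁻⁵, α₂L₂ = 7.662996×10⁻⁶ → Δ(αL) = 4.3766004×10⁻⁵ m/K
ΔT = 1.16×10⁻² / 4.3766004×10⁻⁵ = 265.046 K, so T = 19.2 + 265.046 = 284.246 °C

T = 284.2 °C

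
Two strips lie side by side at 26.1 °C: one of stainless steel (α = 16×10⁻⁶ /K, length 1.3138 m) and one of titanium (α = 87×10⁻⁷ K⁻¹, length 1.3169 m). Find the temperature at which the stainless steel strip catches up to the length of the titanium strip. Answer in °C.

T = 350.2 °C

L₁(1 + α₁ΔT) = L₂(1 + α₂ΔT) ⇒ ΔT = (L₂ − L₁)/(α₁L₁ − α₂L₂)
L₂ − L₁ = 1.3169 − 1.3138 = 3.10×10⁻³ m
α₁L₁ − α₂L₂ = 16×10⁻⁶×1.3138 − 87×10⁻⁷×1.3169 = 9.56377×10⁻⁶ m/K
ΔT = 3.10×10⁻³ / 9.56377×10⁻⁶ = 324.140 K
T = 26.1 + 324.140 = 350.240 °C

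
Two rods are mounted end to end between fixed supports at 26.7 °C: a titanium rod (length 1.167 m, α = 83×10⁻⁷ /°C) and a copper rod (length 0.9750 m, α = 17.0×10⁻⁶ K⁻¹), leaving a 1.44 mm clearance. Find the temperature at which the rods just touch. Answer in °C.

T = 81.5 °C

Gap closes when ΔL₁ + ΔL₂ = 1.44 mm = 1.44×10⁻³ m
(α₁L₁ + α₂L₂)ΔT = g
α₁L₁ + α₂L₂ = 83×10⁻⁷×1.167 + 17.0×10⁻⁶×0.9750 = 2.62611×10⁻⁵ m/K
ΔT = 1.44×10⁻³ / 2.62611×10⁻⁵ = 54.834 K
T = 26.7 + 54.834 = 81.534 °C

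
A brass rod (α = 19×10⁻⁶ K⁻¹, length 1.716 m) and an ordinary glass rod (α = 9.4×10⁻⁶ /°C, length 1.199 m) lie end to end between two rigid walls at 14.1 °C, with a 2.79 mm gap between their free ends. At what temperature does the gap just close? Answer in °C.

α₁L₁ = 3.2604×10⁻⁵ m/K, α₂L₂ = 1.12706×10⁻⁵ m/K → total 4.38746×10⁻⁵ m/K
ΔT = g/(α₁L₁+α₂L₂) = 2.79×10⁻³ / 4.38746×10⁻⁵ = 63.590 K
T = 14.1 + 63.590 = 77.690 °C

T = 77.7 °C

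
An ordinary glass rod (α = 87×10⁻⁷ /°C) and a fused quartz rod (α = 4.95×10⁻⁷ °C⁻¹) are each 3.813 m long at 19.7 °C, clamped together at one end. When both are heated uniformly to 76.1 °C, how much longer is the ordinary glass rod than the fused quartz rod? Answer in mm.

1.76 mm

ΔT = 56.4 K
ordinary glass: ΔL = 87×10⁻⁷ × 3.813 m × 56.4 = 1.8710×10⁻³ m = 1.8710 mm
fused quartz: ΔL = 4.95×10⁻⁷ × 3.813 m × 56.4 = 1.0645×10⁻⁴ m = 0.10645 mm
difference = 1.8710 − 0.10645 = 1.76455 mm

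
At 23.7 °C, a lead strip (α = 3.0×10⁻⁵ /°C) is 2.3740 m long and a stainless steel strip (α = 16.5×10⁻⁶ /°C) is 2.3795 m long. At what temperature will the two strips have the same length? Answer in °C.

Equal length when α₁L₁ΔT − α₂L₂ΔT = L₂ − L₁ = 5.50×10⁻³ m
α₁L₁ = 7.122×10⁻⁵, α₂L₂ = 3.926175×10⁻⁵ → Δ(αL) = 3.195825×10⁻⁵ m/K
ΔT = 5.50×10⁻³ / 3.195825×10⁻⁵ = 172.100 K, so T = 23.7 + 172.100 = 195.800 °C

T = 195.8 °C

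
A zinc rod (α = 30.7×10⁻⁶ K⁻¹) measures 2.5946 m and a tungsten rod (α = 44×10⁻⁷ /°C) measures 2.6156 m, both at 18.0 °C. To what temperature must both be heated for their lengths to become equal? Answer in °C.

L₁(1 + α₁ΔT) = L₂(1 + α₂ΔT) ⇒ ΔT = (L₂ − L₁)/(α₁L₁ − α₂L₂)
L₂ − L₁ = 2.6156 − 2.5946 = 2.10×10⁻² m
α₁L₁ − α₂L₂ = 30.7×10⁻⁶×2.5946 − 44×10⁻⁷×2.6156 = 6.814558×10⁻⁵ m/K
ΔT = 2.10×10⁻² / 6.814558×10⁻⁵ = 308.164 K
T = 18.0 + 308.164 = 326.164 °C

T = 326.2 °C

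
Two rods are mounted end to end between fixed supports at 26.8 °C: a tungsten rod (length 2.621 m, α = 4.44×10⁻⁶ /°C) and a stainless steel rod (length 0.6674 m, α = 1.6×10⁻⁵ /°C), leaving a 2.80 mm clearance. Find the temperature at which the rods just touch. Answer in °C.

α₁L₁ = 1.163724×10⁻⁵ m/K, α₂L₂ = 1.06784×10⁻⁵ m/K → total 2.231564×10⁻⁵ m/K
ΔT = g/(α₁L₁+α₂L₂) = 2.80×10⁻³ / 2.231564×10⁻⁵ = 125.47 K
T = 26.8 + 125.47 = 152.27 °C

T = 152 °C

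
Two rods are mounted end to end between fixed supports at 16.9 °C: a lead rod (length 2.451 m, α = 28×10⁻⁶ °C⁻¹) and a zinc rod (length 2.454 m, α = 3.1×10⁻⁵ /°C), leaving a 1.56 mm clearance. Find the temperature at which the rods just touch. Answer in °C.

T = 27.7 °C

Gap closes when ΔL₁ + ΔL₂ = 1.56 mm = 1.56×10⁻³ m
(α₁L₁ + α₂L₂)ΔT = g
α₁L₁ + α₂L₂ = 28×10⁻⁶×2.451 + 3.1×10⁻⁵×2.454 = 1.44702×10⁻⁴ m/K
ΔT = 1.56×10⁻³ / 1.44702×10⁻⁴ = 10.781 K
T = 16.9 + 10.781 = 27.681 °C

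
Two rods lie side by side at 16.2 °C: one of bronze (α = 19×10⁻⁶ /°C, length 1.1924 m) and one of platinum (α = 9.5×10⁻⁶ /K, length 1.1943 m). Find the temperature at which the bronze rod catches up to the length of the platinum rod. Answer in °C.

T = 184.2 °C

Equal length when α₁L₁ΔT − α₂L₂ΔT = L₂ − L₁ = 1.90×10⁻³ m
α₁L₁ = 2.26556×10⁻⁵, α₂L₂ = 1.134585×10⁻⁵ → Δ(αL) = 1.130975×10⁻⁵ m/K
ΔT = 1.90×10⁻³ / 1.130975×10⁻⁵ = 167.997 K, so T = 16.2 + 167.997 = 184.197 °C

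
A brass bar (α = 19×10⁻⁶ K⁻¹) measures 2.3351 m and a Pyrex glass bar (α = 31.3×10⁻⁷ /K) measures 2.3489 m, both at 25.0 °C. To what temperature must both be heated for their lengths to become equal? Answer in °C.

L₁(1 + α₁ΔT) = L₂(1 + α₂ΔT) ⇒ ΔT = (L₂ − L₁)/(α₁L₁ − α₂L₂)
L₂ − L₁ = 2.3489 − 2.3351 = 1.38×10⁻² m
α₁L₁ − α₂L₂ = 19×10⁻⁶×2.3351 − 31.3×10⁻⁷×2.3489 = 3.7014843×10⁻⁵ m/K
ΔT = 1.38×10⁻² / 3.7014843×10⁻⁵ = 372.823 K
T = 25.0 + 372.823 = 397.823 °C

T = 397.8 °C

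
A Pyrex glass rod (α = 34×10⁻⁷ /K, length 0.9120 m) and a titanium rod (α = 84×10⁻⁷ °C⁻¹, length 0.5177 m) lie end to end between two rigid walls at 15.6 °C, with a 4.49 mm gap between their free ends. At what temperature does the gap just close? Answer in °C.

Gap closes when ΔL₁ + ΔL₂ = 4.49 mm = 4.49×10⁻³ m
(α₁L₁ + α₂L₂)ΔT = g
α₁L₁ + α₂L₂ = 34×10⁻⁷×0.9120 + 84×10⁻⁷×0.5177 = 7.44948×10⁻⁶ m/K
ΔT = 4.49×10⁻³ / 7.44948×10⁻⁶ = 602.73 K
T = 15.6 + 602.73 = 618.33 °C

T = 618 °C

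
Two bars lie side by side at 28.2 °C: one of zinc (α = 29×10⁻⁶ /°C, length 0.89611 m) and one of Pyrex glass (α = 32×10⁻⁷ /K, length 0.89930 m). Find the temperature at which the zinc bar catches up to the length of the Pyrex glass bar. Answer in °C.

T = 166.2 °C

Equal length when α₁L₁ΔT − α₂L₂ΔT = L₂ − L₁ = 3.19×10⁻³ m
α₁L₁ = 2.598719×10⁻⁵, α₂L₂ = 2.87776×10⁻⁶ → Δ(αL) = 2.310943×10⁻⁵ m/K
ΔT = 3.19×10⁻³ / 2.310943×10⁻⁵ = 138.039 K, so T = 28.2 + 138.039 = 166.239 °C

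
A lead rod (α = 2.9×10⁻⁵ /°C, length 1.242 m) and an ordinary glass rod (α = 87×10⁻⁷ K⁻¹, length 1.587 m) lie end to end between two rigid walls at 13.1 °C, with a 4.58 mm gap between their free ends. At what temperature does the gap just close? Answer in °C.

Gap closes when ΔL₁ + ΔL₂ = 4.58 mm = 4.58×10⁻³ m
(α₁L₁ + α₂L₂)ΔT = g
α₁L₁ + α₂L₂ = 2.9×10⁻⁵×1.242 + 87×10⁻⁷×1.587 = 4.98249×10⁻⁵ m/K
ΔT = 4.58×10⁻³ / 4.98249×10⁻⁵ = 91.92 K
T = 13.1 + 91.92 = 105.02 °C

T = 105 °C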